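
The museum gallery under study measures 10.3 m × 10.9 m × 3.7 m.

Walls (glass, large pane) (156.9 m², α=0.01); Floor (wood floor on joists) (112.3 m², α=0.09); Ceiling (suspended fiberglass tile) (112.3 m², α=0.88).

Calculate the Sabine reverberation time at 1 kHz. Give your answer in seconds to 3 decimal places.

Equivalent absorption area: A = 156.9·0.01 + 112.3·0.09 + 112.3·0.88 = 110.500 m².
Room volume: 415.399 m³.
T = 0.161 V/A = 0.161·415.399/110.500 = 0.605 s.

0.605 sec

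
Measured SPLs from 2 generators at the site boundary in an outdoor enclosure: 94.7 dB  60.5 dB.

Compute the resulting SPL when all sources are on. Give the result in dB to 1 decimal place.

Σ 10^(Lᵢ/10) = 2.952e+09.
Combined level = 10 log₁₀(2.952e+09) = 94.7 dB.

94.7 dB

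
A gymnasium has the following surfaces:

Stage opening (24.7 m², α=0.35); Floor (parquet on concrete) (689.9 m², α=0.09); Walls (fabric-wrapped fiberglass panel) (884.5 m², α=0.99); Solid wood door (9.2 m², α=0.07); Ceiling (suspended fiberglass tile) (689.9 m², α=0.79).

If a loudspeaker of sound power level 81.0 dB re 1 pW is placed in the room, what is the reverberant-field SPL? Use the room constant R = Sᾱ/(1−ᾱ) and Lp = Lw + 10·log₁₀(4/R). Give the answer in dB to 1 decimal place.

Σ(Sᵢαᵢ) = 24.7·0.35 + 689.9·0.09 + 884.5·0.99 + 9.2·0.07 + 689.9·0.79 = 1492.056; total area S = 2298.2 m².
ᾱ = 1492.056/2298.2 = 0.6492; R = Sᾱ/(1−ᾱ) = 1492.056/(1−0.6492) = 4253.295 m².
Lp = Lw + 10 log₁₀(4/R) = 81.0 -30.27 = 50.7 dB.

50.7 dB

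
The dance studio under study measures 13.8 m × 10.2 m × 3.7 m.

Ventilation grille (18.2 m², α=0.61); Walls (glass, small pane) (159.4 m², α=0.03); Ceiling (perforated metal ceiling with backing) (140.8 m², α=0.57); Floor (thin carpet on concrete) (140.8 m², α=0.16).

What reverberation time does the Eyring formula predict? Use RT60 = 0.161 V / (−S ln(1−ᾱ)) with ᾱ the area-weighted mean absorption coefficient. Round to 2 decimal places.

0.61 seconds

Total surface area S = 18.2 + 159.4 + 140.8 + 140.8 = 459.2 m².
Absorption A = 18.2×0.61 + 159.4×0.03 + 140.8×0.57 + 140.8×0.16 = 118.668 sabins.
ᾱ = 118.668 / 459.2 = 0.2584.
−S·ln(1−ᾱ) = −459.2 × ln(1 − 0.2584) = 137.276.
V = 13.8 × 10.2 × 3.7 = 520.812 m³.
T = 0.161·V/[−S·ln(1−ᾱ)] = 0.161·520.812/137.276 = 0.61 s.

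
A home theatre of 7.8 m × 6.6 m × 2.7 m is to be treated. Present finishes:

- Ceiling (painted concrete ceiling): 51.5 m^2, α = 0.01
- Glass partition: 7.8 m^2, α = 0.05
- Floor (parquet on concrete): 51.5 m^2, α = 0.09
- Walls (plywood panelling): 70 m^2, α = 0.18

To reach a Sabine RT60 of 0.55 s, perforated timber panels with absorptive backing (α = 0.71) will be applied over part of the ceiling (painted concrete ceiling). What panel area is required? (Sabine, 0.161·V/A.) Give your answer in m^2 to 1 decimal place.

Equivalent absorption area: A₁ = 51.5*0.01 + 7.8*0.05 + 51.5*0.09 + 70*0.18 = 18.140 m^2.
Required A₂ = 0.161·138.996/0.55 = 40.688 sabins.
ΔA needed = 40.688 − 18.140 = 22.548 sabins.
Net gain per m^2: Δα = 0.71 − 0.01 = 0.70.
Area = ΔA/Δα = 22.548/0.70 = 32.2 m^2.

32.2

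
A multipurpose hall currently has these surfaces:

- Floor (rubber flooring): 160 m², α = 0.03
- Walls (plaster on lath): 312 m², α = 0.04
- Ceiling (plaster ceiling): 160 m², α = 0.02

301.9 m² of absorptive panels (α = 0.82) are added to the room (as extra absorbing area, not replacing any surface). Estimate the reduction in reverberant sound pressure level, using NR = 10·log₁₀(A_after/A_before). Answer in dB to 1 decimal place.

11.2 dB

A_before = Σ Sᵢαᵢ = 160·0.03 + 312·0.04 + 160·0.02 = 20.480 sabins.
Added absorption = 301.9 × 0.82 = 247.558 sabins.
New total A_after = 268.038 sabins.
Reduction = 10 log₁₀(A_after/A_before) = 10 log₁₀(13.0878) = 11.2 dB.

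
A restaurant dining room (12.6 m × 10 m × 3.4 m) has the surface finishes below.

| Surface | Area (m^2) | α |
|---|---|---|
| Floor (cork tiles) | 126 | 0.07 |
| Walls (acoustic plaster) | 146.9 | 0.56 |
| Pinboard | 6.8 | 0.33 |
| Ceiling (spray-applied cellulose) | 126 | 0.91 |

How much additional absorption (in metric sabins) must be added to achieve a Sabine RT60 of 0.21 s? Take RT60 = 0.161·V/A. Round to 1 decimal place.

Equivalent absorption area: A₁ = 126×0.07 + 146.9×0.56 + 6.8×0.33 + 126×0.91 = 207.988 m^2.
V = 428.4 m³. Required absorption A₂ = 0.161 × 428.4 / 0.21 = 328.440 sabins.
Additional absorption ΔA = 328.440 − 207.988 = 120.5 sabins.

120.5 sabins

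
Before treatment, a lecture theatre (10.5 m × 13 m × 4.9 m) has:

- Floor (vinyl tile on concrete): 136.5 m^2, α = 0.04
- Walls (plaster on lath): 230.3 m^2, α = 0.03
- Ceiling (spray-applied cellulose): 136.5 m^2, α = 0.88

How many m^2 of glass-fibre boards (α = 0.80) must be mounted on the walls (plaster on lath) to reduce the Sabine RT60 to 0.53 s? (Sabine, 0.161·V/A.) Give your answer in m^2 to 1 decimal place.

91.8

Equivalent absorption area: A₁ = 136.5×0.04 + 230.3×0.03 + 136.5×0.88 = 132.489 m^2.
V = 668.85 m³. Target absorption A₂ = 0.161 × 668.85 / 0.53 = 203.179 sabins.
Absorption to add: 203.179 − 132.489 = 70.690 sabins.
Each m^2 of panel replacing the walls (plaster on lath) adds (0.80 − 0.03) = 0.77 sabins.
Panel area = 70.690 / 0.77 = 91.8 m^2.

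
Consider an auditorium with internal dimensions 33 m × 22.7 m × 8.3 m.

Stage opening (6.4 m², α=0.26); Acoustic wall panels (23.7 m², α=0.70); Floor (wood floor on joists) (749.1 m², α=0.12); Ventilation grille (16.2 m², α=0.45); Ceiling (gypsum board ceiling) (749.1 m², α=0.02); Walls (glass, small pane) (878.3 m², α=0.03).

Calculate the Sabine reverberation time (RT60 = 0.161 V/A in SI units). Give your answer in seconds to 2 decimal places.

Equivalent absorption area: A = 6.4×0.26 + 23.7×0.70 + 749.1×0.12 + 16.2×0.45 + 749.1×0.02 + 878.3×0.03 = 156.767 m².
Volume V = 33 × 22.7 × 8.3 = 6217.53 m³.
T = 0.161 V/A = 0.161·6217.53/156.767 = 6.39 s.

6.39 seconds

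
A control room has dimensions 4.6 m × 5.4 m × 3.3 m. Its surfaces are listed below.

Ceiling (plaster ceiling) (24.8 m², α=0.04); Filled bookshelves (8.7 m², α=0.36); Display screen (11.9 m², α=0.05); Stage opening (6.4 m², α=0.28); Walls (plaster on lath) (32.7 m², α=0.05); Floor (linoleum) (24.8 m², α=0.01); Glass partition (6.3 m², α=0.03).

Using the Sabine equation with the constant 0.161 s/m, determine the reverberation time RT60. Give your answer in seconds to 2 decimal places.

1.54 seconds

Equivalent absorption area: A = 24.8×0.04 + 8.7×0.36 + 11.9×0.05 + 6.4×0.28 + 32.7×0.05 + 24.8×0.01 + 6.3×0.03 = 8.583 m².
Room volume: 81.972 m³.
Sabine: RT60 = 0.161 × 81.972 / 8.583 = 1.54 s.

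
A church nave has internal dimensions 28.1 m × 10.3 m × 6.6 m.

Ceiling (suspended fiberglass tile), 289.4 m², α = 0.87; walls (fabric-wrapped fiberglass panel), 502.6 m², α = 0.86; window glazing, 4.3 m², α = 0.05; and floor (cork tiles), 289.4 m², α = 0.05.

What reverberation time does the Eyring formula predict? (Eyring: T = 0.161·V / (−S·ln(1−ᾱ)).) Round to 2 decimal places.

0.27 sec

Total surface area S = 289.4 + 502.6 + 4.3 + 289.4 = 1085.7 m².
Σ(Sᵢαᵢ) = 289.4×0.87 + 502.6×0.86 + 4.3×0.05 + 289.4×0.05 = 698.699.
ᾱ = 698.699 / 1085.7 = 0.6435.
Eyring denominator: −S ln(1−ᾱ) = 1119.814.
V = 28.1 × 10.3 × 6.6 = 1910.238 m³.
T = 0.161·V/[−S·ln(1−ᾱ)] = 0.161·1910.238/1119.814 = 0.27 s.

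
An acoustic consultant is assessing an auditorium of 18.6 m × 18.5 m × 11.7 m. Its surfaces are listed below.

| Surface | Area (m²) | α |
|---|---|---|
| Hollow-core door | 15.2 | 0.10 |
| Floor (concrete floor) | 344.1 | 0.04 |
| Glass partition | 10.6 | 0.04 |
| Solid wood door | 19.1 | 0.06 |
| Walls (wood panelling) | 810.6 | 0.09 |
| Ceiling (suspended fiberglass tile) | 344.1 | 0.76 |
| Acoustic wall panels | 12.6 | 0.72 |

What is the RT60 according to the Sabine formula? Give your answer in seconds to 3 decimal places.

Equivalent absorption area: A = 15.2*0.10 + 344.1*0.04 + 10.6*0.04 + 19.1*0.06 + 810.6*0.09 + 344.1*0.76 + 12.6*0.72 = 360.396 m².
Volume V = 18.6 × 18.5 × 11.7 = 4025.97 m³.
T = 0.161 V/A = 0.161·4025.97/360.396 = 1.799 s.

1.799 s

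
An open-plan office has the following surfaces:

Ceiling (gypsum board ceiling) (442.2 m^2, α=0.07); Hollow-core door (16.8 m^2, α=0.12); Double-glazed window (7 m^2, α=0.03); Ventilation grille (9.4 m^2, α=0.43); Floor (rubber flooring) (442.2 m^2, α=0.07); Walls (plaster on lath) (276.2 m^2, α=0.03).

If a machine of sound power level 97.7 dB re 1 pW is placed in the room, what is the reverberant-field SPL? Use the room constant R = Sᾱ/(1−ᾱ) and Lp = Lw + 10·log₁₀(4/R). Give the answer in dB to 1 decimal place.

84.6 dB

A = 76.462 sabins; S = 1193.8 m^2.
ᾱ = 76.462/1193.8 = 0.0640; R = Sᾱ/(1−ᾱ) = 76.462/(1−0.0640) = 81.690 m^2.
Lp = Lw + 10 log₁₀(4/R) = 97.7 -13.10 = 84.6 dB.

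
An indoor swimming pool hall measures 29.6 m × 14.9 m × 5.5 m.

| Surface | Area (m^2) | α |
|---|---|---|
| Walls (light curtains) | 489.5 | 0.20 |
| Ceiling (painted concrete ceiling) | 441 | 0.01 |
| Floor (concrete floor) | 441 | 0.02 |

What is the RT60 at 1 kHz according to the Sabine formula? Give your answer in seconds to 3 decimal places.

Equivalent absorption area: A = 489.5×0.20 + 441×0.01 + 441×0.02 = 111.130 m^2.
V = 29.6·14.9·5.5 = 2425.72 m³.
RT60 = 0.161 · V / A = 0.161 × 2425.72 / 111.130 = 3.514 s.

3.514 s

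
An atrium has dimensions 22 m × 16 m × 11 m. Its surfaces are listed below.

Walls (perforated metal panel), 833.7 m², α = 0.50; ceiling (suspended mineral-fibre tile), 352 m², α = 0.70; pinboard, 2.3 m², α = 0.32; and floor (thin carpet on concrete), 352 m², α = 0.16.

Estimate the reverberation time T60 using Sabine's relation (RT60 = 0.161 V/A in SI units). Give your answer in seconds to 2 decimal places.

Summing Sᵢαᵢ: 416.850 + 246.400 + 0.736 + 56.320 → A = 720.306 sabins.
Volume V = 22 × 16 × 11 = 3872 m³.
RT60 = 0.161 · V / A = 0.161 × 3872 / 720.306 = 0.87 s.

0.87 sec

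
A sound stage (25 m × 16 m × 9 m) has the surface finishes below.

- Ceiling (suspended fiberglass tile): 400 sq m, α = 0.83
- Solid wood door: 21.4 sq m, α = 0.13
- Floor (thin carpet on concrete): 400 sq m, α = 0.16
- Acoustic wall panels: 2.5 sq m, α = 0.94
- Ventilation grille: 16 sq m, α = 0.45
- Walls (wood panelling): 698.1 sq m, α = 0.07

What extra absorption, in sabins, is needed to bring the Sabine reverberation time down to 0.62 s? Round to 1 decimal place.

Equivalent absorption area: A₁ = 400*0.83 + 21.4*0.13 + 400*0.16 + 2.5*0.94 + 16*0.45 + 698.1*0.07 = 457.199 sq m.
V = 3600 m³. Required absorption A₂ = 0.161 × 3600 / 0.62 = 934.839 sabins.
Shortfall: 934.839 − 457.199 = 477.6 sabins.

477.6 sabins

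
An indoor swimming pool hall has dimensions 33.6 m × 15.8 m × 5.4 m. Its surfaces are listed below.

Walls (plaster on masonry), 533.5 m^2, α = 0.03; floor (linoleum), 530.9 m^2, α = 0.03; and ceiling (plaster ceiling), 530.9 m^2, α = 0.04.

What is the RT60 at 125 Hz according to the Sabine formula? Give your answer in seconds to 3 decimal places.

Total absorption A = 533.5×0.03 + 530.9×0.03 + 530.9×0.04
  = 16.005 + 15.927 + 21.236 = 53.168 m^2 sabins.
V = 33.6·15.8·5.4 = 2866.752 m³.
T = 0.161 V/A = 0.161·2866.752/53.168 = 8.681 s.

8.681 s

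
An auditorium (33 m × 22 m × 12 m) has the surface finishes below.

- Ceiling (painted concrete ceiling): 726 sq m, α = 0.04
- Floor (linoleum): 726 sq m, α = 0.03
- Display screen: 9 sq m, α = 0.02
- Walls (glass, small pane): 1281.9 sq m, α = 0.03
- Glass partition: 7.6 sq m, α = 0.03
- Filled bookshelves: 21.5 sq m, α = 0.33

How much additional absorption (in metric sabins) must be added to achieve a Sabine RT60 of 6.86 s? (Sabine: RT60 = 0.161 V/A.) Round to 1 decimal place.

107.7 sabins

Equivalent absorption area: A₁ = 726·0.04 + 726·0.03 + 9·0.02 + 1281.9·0.03 + 7.6·0.03 + 21.5·0.33 = 96.780 sq m.
For T = 6.86 s, need A₂ = 0.161·V/T = 0.161·8712/6.86 = 204.465 sabins.
Additional absorption ΔA = 204.465 − 96.780 = 107.7 sabins.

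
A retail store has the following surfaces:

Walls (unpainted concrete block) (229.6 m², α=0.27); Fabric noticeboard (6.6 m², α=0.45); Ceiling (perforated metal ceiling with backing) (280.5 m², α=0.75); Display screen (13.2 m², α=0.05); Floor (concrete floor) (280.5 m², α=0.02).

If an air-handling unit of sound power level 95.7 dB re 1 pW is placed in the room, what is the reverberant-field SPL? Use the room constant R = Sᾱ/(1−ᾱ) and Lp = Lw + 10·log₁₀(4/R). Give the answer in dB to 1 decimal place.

Σ(Sᵢαᵢ) = 229.6·0.27 + 6.6·0.45 + 280.5·0.75 + 13.2·0.05 + 280.5·0.02 = 281.607; total area S = 810.4 m².
ᾱ = 281.607/810.4 = 0.3475; R = Sᾱ/(1−ᾱ) = 281.607/(1−0.3475) = 431.582 m².
Lp = 95.7 + 10·log₁₀(4/431.582) = 95.7 + (-20.33) = 75.4 dB.

75.4 dB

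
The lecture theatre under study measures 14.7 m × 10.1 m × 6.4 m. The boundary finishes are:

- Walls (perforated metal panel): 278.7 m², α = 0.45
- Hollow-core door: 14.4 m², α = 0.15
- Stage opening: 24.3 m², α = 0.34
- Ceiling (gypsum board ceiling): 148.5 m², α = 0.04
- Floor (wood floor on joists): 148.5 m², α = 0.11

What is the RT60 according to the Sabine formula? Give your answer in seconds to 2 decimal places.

A = Σ Sᵢαᵢ = 278.7·0.45 + 14.4·0.15 + 24.3·0.34 + 148.5·0.04 + 148.5·0.11 = 158.112 sabins.
Room volume: 950.208 m³.
RT60 = 0.161 · V / A = 0.161 × 950.208 / 158.112 = 0.97 s.

0.97 seconds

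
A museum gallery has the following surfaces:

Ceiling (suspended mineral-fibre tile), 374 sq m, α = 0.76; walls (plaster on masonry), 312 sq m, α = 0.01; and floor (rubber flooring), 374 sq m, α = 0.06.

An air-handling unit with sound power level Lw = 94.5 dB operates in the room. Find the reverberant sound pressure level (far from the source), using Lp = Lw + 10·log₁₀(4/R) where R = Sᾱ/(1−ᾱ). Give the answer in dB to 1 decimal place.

Σ(Sᵢαᵢ) = 374×0.76 + 312×0.01 + 374×0.06 = 309.800; total area S = 1060.0 sq m.
ᾱ = 0.2923, so room constant R = A/(1−ᾱ) = 437.756 sq m.
Lp = Lw + 10 log₁₀(4/R) = 94.5 -20.39 = 74.1 dB.

74.1 dB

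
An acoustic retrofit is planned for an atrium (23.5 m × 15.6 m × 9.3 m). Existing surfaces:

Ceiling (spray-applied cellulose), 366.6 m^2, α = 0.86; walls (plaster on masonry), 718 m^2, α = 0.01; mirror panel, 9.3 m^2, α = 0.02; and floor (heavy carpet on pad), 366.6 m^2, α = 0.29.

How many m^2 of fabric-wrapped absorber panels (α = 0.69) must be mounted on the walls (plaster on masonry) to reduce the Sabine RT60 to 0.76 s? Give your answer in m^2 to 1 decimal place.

431.3

A₁ = Σ Sᵢαᵢ = 366.6*0.86 + 718*0.01 + 9.3*0.02 + 366.6*0.29 = 428.956 sabins.
V = 3409.38 m³. Target absorption A₂ = 0.161 × 3409.38 / 0.76 = 722.250 sabins.
ΔA needed = 722.250 − 428.956 = 293.294 sabins.
Net gain per m^2: Δα = 0.69 − 0.01 = 0.68.
Area = ΔA/Δα = 293.294/0.68 = 431.3 m^2.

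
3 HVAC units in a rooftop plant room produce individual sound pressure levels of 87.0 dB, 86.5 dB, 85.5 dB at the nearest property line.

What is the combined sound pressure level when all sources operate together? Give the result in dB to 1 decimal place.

Σ 10^(Lᵢ/10) = 1.303e+09.
Combined level = 10 log₁₀(1.303e+09) = 91.1 dB.

91.1 dB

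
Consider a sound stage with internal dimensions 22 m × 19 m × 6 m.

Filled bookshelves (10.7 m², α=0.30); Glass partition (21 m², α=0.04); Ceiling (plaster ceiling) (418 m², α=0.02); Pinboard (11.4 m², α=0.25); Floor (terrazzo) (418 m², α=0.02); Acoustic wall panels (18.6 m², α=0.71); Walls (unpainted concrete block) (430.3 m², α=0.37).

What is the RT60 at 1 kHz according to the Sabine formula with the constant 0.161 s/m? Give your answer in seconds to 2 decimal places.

Equivalent absorption area: A = 10.7·0.30 + 21·0.04 + 418·0.02 + 11.4·0.25 + 418·0.02 + 18.6·0.71 + 430.3·0.37 = 196.037 m².
V = 22·19·6 = 2508 m³.
Sabine: RT60 = 0.161 × 2508 / 196.037 = 2.06 s.

2.06 s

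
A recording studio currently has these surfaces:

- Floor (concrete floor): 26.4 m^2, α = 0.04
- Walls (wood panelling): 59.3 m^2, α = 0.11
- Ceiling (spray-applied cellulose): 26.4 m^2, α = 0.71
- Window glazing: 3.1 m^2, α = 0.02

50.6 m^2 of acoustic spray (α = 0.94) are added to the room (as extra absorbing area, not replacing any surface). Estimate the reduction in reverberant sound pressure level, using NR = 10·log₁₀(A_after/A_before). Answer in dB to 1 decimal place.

4.5 dB

Equivalent absorption area: A_before = 26.4·0.04 + 59.3·0.11 + 26.4·0.71 + 3.1·0.02 = 26.385 m^2.
Added absorption = 50.6 × 0.94 = 47.564 sabins.
A_after = 26.385 + 47.564 = 73.949 sabins.
NR = 10·log₁₀(73.949/26.385) = 4.5 dB.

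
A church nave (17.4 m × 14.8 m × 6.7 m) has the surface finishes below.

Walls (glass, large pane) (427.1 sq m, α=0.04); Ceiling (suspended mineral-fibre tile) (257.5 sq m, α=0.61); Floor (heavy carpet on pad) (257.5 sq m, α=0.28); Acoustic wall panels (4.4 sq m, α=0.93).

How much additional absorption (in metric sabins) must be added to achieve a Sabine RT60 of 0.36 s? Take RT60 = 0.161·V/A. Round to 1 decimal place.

521.3 sabins

Summing Sᵢαᵢ: 17.084 + 157.075 + 72.100 + 4.092 → A₁ = 250.351 sabins.
For T = 0.36 s, need A₂ = 0.161·V/T = 0.161·1725.384/0.36 = 771.630 sabins.
Shortfall: 771.630 − 250.351 = 521.3 sabins.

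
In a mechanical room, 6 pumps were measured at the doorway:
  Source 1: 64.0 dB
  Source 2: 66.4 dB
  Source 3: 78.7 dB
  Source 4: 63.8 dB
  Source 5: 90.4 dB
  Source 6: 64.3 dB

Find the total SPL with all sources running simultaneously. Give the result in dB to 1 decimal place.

90.7 dB

Converting to relative power and adding: 10^(64.0/10) + 10^(66.4/10) + 10^(78.7/10) + 10^(63.8/10) + 10^(90.4/10) + 10^(64.3/10) = 1.183e+09.
Combined level = 10 log₁₀(1.183e+09) = 90.7 dB.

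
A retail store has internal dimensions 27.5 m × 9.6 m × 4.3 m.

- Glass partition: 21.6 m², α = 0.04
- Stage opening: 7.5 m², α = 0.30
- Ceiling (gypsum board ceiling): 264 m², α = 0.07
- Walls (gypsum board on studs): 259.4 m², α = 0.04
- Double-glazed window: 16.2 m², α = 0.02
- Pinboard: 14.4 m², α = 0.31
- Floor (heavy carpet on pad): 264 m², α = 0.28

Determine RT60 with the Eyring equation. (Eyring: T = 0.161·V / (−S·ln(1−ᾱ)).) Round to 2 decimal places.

Total surface area S = 21.6 + 7.5 + 264 + 259.4 + 16.2 + 14.4 + 264 = 847.1 m².
Σ(Sᵢαᵢ) = 21.6·0.04 + 7.5·0.30 + 264·0.07 + 259.4·0.04 + 16.2·0.02 + 14.4·0.31 + 264·0.28 = 110.678.
ᾱ = 110.678 / 847.1 = 0.1307.
Eyring denominator: −S ln(1−ᾱ) = 118.651.
V = 27.5 × 9.6 × 4.3 = 1135.2 m³.
T = 0.161·V/[−S·ln(1−ᾱ)] = 0.161·1135.2/118.651 = 1.54 s.

1.54 s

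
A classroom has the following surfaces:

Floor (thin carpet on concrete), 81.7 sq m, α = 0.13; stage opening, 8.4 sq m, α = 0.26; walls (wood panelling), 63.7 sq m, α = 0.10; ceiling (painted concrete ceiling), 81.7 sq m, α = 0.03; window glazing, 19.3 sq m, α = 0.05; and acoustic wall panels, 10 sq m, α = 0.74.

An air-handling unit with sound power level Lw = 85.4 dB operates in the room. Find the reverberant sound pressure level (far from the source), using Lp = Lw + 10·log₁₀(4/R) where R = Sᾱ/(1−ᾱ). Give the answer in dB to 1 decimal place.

76.1 dB

A = 29.991 sabins; S = 264.8 sq m.
ᾱ = 0.1133, so room constant R = A/(1−ᾱ) = 33.823 sq m.
Lp = 85.4 + 10·log₁₀(4/33.823) = 85.4 + (-9.27) = 76.1 dB.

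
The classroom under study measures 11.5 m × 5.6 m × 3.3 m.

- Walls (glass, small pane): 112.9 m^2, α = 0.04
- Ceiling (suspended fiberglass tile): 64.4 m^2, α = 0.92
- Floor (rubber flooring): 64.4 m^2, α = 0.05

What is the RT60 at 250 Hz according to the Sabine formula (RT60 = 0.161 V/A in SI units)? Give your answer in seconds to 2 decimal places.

Total absorption A = 112.9×0.04 + 64.4×0.92 + 64.4×0.05
  = 4.516 + 59.248 + 3.220 = 66.984 m^2 sabins.
Room volume: 212.52 m³.
RT60 = 0.161 · V / A = 0.161 × 212.52 / 66.984 = 0.51 s.

0.51 sec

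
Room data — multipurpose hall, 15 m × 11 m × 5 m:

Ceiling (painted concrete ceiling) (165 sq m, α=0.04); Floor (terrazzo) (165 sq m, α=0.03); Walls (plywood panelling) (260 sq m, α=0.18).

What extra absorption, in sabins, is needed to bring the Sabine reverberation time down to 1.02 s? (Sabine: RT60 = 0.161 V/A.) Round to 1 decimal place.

A₁ = Σ Sᵢαᵢ = 165·0.04 + 165·0.03 + 260·0.18 = 58.350 sabins.
For T = 1.02 s, need A₂ = 0.161·V/T = 0.161·825/1.02 = 130.221 sabins.
ΔA = A₂ − A₁ = 130.221 − 58.350 = 71.9 sabins.

71.9 sabins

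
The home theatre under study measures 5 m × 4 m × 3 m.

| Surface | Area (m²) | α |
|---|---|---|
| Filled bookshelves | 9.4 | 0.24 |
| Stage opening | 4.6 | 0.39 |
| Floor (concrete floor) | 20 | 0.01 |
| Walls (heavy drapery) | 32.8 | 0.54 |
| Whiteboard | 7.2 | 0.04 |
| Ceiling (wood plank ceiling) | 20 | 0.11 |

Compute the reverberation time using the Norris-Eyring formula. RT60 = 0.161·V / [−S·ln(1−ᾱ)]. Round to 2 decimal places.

Total surface area S = 9.4 + 4.6 + 20 + 32.8 + 7.2 + 20 = 94.0 m².
Σ(Sᵢαᵢ) = 9.4·0.24 + 4.6·0.39 + 20·0.01 + 32.8·0.54 + 7.2·0.04 + 20·0.11 = 24.450.
Mean coefficient ᾱ = A/S = 0.2601.
−S·ln(1−ᾱ) = −94.0 × ln(1 − 0.2601) = 28.317.
V = 5 × 4 × 3 = 60 m³.
RT60 = 0.161 × 60 / 28.317 = 0.34 s.

0.34 sec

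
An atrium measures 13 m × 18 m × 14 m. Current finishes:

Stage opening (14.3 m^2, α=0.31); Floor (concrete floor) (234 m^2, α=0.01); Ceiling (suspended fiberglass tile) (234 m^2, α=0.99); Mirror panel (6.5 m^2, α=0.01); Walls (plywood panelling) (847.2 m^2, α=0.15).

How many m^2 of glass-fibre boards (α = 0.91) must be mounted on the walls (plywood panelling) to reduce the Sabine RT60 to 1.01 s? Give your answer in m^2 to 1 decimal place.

Summing Sᵢαᵢ: 4.433 + 2.340 + 231.660 + 0.065 + 127.080 → A₁ = 365.578 sabins.
Required A₂ = 0.161·3276/1.01 = 522.214 sabins.
ΔA needed = 522.214 − 365.578 = 156.636 sabins.
Each m^2 of panel replacing the walls (plywood panelling) adds (0.91 − 0.15) = 0.76 sabins.
Area = ΔA/Δα = 156.636/0.76 = 206.1 m^2.

206.1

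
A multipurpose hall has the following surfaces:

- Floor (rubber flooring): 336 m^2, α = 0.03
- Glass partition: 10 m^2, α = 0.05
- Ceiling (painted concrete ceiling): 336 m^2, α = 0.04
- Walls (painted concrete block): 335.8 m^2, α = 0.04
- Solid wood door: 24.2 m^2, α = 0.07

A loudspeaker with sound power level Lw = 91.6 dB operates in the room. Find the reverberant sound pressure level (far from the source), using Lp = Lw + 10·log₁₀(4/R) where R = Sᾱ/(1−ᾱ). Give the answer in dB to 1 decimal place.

Σ(Sᵢαᵢ) = 336·0.03 + 10·0.05 + 336·0.04 + 335.8·0.04 + 24.2·0.07 = 39.146; total area S = 1042.0 m^2.
ᾱ = 39.146/1042.0 = 0.0376; R = Sᾱ/(1−ᾱ) = 39.146/(1−0.0376) = 40.675 m^2.
Lp = 91.6 + 10·log₁₀(4/40.675) = 91.6 + (-10.07) = 81.5 dB.

81.5 dB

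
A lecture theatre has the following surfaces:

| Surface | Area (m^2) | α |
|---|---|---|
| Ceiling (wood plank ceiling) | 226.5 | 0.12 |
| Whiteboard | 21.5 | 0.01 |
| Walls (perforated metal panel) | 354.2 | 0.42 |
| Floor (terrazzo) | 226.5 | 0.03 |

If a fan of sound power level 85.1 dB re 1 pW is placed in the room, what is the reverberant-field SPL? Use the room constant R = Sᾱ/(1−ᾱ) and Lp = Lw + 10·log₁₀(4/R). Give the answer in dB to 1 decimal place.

Σ(Sᵢαᵢ) = 226.5×0.12 + 21.5×0.01 + 354.2×0.42 + 226.5×0.03 = 182.954; total area S = 828.7 m^2.
ᾱ = 182.954/828.7 = 0.2208; R = Sᾱ/(1−ᾱ) = 182.954/(1−0.2208) = 234.797 m^2.
Lp = 85.1 + 10·log₁₀(4/234.797) = 85.1 + (-17.69) = 67.4 dB.

67.4 dB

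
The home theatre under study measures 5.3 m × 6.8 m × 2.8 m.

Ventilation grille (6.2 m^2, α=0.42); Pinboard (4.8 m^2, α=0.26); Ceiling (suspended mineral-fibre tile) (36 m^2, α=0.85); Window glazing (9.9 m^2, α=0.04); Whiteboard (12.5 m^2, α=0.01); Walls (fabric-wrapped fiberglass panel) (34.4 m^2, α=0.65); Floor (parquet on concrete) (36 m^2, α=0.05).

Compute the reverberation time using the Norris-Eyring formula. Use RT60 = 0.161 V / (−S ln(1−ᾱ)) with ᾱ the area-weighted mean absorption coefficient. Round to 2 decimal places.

0.21 s

S = Σ Sᵢ = 139.8 m^2.
Σ(Sᵢαᵢ) = 6.2×0.42 + 4.8×0.26 + 36×0.85 + 9.9×0.04 + 12.5×0.01 + 34.4×0.65 + 36×0.05 = 59.133.
ᾱ = 59.133 / 139.8 = 0.4230.
Eyring denominator: −S ln(1−ᾱ) = 76.878.
V = 5.3 × 6.8 × 2.8 = 100.912 m³.
RT60 = 0.161 × 100.912 / 76.878 = 0.21 s.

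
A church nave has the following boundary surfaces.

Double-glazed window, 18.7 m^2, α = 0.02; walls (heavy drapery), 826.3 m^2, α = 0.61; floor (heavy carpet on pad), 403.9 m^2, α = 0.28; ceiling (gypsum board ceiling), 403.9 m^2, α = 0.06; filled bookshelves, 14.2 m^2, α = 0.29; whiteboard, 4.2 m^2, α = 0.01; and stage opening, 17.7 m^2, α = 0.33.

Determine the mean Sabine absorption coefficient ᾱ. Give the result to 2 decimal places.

0.39

Total surface area S = 1688.9 m^2.
Σ(Sᵢαᵢ) = 18.7×0.02 + 826.3×0.61 + 403.9×0.28 + 403.9×0.06 + 14.2×0.29 + 4.2×0.01 + 17.7×0.33 = 651.744.
ᾱ = A/S = 0.39.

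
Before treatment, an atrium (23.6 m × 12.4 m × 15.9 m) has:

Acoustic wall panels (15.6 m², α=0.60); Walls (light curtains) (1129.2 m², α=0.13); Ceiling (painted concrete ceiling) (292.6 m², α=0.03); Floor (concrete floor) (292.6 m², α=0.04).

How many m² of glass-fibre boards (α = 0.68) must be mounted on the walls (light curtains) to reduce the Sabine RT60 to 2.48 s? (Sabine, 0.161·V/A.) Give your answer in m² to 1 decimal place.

A₁ = Σ Sᵢαᵢ = 15.6*0.60 + 1129.2*0.13 + 292.6*0.03 + 292.6*0.04 = 176.638 sabins.
V = 4652.976 m³. Target absorption A₂ = 0.161 × 4652.976 / 2.48 = 302.068 sabins.
ΔA needed = 302.068 − 176.638 = 125.430 sabins.
Each m² of panel replacing the walls (light curtains) adds (0.68 − 0.13) = 0.55 sabins.
Area = ΔA/Δα = 125.430/0.55 = 228.1 m².

228.1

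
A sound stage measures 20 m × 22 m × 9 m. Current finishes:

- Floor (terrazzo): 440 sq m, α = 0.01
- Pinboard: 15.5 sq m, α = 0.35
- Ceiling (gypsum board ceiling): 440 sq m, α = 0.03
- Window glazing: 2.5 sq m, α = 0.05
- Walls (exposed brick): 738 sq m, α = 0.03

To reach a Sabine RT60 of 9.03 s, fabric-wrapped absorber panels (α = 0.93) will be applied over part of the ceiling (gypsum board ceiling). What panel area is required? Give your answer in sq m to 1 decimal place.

A₁ = Σ Sᵢαᵢ = 440×0.01 + 15.5×0.35 + 440×0.03 + 2.5×0.05 + 738×0.03 = 45.290 sabins.
Required A₂ = 0.161·3960/9.03 = 70.605 sabins.
Absorption to add: 70.605 − 45.290 = 25.315 sabins.
Each sq m of panel replacing the ceiling (gypsum board ceiling) adds (0.93 − 0.03) = 0.90 sabins.
Area = ΔA/Δα = 25.315/0.90 = 28.1 sq m.

28.1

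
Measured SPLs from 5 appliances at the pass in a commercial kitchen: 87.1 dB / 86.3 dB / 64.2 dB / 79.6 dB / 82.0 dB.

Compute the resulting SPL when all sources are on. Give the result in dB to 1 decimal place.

90.8 dB

Σ 10^(Lᵢ/10) = 1.192e+09.
Back to dB: 10·log₁₀ Σ = 90.8 dB.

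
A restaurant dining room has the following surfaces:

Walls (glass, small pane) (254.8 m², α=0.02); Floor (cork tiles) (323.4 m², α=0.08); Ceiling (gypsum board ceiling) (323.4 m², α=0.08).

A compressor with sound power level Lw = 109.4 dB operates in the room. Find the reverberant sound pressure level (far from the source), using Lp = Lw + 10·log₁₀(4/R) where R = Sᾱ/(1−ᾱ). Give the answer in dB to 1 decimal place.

A = 56.840 sabins; S = 901.6 m².
ᾱ = 0.0630, so room constant R = A/(1−ᾱ) = 60.662 m².
Lp = 109.4 + 10·log₁₀(4/60.662) = 109.4 + (-11.81) = 97.6 dB.

97.6 dB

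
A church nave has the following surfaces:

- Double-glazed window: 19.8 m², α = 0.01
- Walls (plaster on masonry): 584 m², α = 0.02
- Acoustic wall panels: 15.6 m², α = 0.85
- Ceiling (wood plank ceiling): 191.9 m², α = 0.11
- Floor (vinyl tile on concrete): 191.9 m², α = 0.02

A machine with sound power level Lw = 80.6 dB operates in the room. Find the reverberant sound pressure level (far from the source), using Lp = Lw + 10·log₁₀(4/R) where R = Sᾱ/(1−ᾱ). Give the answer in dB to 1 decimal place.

Σ(Sᵢαᵢ) = 19.8·0.01 + 584·0.02 + 15.6·0.85 + 191.9·0.11 + 191.9·0.02 = 50.085; total area S = 1003.2 m².
ᾱ = 50.085/1003.2 = 0.0499; R = Sᾱ/(1−ᾱ) = 50.085/(1−0.0499) = 52.716 m².
Lp = Lw + 10 log₁₀(4/R) = 80.6 -11.20 = 69.4 dB.

69.4 dB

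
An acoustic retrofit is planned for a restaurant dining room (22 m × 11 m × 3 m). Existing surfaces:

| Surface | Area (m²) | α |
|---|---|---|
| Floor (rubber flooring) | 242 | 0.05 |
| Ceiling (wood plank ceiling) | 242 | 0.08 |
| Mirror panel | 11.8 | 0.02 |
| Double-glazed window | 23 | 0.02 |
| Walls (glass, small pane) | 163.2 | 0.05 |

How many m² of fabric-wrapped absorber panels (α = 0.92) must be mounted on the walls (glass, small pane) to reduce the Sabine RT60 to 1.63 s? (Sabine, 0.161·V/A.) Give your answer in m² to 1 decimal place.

A₁ = Σ Sᵢαᵢ = 242×0.05 + 242×0.08 + 11.8×0.02 + 23×0.02 + 163.2×0.05 = 40.316 sabins.
Required A₂ = 0.161·726/1.63 = 71.709 sabins.
ΔA needed = 71.709 − 40.316 = 31.393 sabins.
Each m² of panel replacing the walls (glass, small pane) adds (0.92 − 0.05) = 0.87 sabins.
Panel area = 31.393 / 0.87 = 36.1 m².

36.1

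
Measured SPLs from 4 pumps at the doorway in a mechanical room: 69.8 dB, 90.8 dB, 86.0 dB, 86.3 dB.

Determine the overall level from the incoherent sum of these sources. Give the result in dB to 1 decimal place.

Sum in the linear (power) domain: Σ 10^(Lᵢ/10) = 10^(69.8/10) + 10^(90.8/10) + 10^(86.0/10) + 10^(86.3/10) = 2.037e+09.
Back to dB: 10·log₁₀ Σ = 93.1 dB.

93.1 dB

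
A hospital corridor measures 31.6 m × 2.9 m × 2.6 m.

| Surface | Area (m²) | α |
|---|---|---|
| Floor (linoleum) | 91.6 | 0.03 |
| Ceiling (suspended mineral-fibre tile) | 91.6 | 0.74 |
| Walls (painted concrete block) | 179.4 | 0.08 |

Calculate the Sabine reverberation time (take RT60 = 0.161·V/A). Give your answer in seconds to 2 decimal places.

0.45 sec

Summing Sᵢαᵢ: 2.748 + 67.784 + 14.352 → A = 84.884 sabins.
Volume V = 31.6 × 2.9 × 2.6 = 238.264 m³.
RT60 = 0.161 · V / A = 0.161 × 238.264 / 84.884 = 0.45 s.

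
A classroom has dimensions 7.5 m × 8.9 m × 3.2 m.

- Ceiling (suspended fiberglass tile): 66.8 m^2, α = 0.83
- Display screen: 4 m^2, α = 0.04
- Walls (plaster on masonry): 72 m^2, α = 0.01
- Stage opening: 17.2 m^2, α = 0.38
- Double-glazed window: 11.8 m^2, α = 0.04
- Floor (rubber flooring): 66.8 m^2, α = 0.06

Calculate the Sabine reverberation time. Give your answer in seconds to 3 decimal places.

A = Σ Sᵢαᵢ = 66.8·0.83 + 4·0.04 + 72·0.01 + 17.2·0.38 + 11.8·0.04 + 66.8·0.06 = 67.340 sabins.
Volume V = 7.5 × 8.9 × 3.2 = 213.6 m³.
RT60 = 0.161 · V / A = 0.161 × 213.6 / 67.340 = 0.511 s.

0.511 s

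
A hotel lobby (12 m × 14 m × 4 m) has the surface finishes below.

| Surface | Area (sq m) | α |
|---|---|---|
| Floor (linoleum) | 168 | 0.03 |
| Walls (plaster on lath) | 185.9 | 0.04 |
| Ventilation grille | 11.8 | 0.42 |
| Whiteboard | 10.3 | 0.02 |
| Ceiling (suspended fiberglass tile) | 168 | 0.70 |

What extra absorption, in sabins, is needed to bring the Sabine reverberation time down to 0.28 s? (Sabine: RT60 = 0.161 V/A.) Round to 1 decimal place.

Equivalent absorption area: A₁ = 168·0.03 + 185.9·0.04 + 11.8·0.42 + 10.3·0.02 + 168·0.70 = 135.238 sq m.
V = 672 m³. Required absorption A₂ = 0.161 × 672 / 0.28 = 386.400 sabins.
Additional absorption ΔA = 386.400 − 135.238 = 251.2 sabins.

251.2 sabins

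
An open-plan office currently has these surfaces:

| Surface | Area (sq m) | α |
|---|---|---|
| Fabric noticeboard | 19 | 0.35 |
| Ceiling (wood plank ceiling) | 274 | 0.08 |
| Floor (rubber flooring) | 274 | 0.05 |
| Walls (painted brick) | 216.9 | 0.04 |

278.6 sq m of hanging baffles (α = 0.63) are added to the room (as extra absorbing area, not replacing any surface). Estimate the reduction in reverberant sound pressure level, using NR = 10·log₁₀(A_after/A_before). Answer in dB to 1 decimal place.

Summing Sᵢαᵢ: 6.650 + 21.920 + 13.700 + 8.676 → A_before = 50.946 sabins.
Treatment contributes 278.6·0.63 = 175.518 sabins.
A_after = 50.946 + 175.518 = 226.464 sabins.
NR = 10·log₁₀(226.464/50.946) = 6.5 dB.

6.5 dB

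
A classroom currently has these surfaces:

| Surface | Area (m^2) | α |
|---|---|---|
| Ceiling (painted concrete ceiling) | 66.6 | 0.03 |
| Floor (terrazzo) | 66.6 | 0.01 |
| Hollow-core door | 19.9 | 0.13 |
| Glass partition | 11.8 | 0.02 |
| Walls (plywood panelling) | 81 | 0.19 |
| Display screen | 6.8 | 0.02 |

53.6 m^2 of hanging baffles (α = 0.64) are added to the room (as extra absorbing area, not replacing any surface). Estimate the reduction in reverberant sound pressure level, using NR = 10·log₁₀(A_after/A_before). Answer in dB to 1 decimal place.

4.2 dB

Equivalent absorption area: A_before = 66.6×0.03 + 66.6×0.01 + 19.9×0.13 + 11.8×0.02 + 81×0.19 + 6.8×0.02 = 21.013 m^2.
Treatment contributes 53.6·0.64 = 34.304 sabins.
A_after = 21.013 + 34.304 = 55.317 sabins.
NR = 10·log₁₀(55.317/21.013) = 4.2 dB.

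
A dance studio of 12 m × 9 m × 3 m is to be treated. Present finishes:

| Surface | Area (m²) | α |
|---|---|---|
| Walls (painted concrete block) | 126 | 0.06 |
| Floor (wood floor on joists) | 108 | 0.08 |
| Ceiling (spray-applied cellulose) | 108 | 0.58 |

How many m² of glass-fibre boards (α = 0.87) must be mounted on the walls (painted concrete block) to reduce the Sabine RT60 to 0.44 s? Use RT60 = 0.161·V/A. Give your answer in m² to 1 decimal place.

49.0

Total absorption A₁ = 126*0.06 + 108*0.08 + 108*0.58
  = 7.560 + 8.640 + 62.640 = 78.840 m² sabins.
V = 324 m³. Target absorption A₂ = 0.161 × 324 / 0.44 = 118.555 sabins.
ΔA needed = 118.555 − 78.840 = 39.715 sabins.
Net gain per m²: Δα = 0.87 − 0.06 = 0.81.
Area = ΔA/Δα = 39.715/0.81 = 49.0 m².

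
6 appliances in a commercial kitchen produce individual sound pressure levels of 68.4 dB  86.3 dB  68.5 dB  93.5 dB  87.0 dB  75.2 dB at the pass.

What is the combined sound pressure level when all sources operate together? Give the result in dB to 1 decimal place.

Σ 10^(Lᵢ/10) = 3.214e+09.
Back to dB: 10·log₁₀ Σ = 95.1 dB.

95.1 dB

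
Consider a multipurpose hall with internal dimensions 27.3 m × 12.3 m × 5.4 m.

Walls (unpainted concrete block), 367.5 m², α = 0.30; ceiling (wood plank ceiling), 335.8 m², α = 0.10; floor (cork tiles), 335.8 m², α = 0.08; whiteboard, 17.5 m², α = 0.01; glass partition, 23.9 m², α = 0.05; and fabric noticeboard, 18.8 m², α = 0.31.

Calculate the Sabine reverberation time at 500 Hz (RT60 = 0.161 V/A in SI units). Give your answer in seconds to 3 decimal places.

1.641 s

Total absorption A = 367.5*0.30 + 335.8*0.10 + 335.8*0.08 + 17.5*0.01 + 23.9*0.05 + 18.8*0.31
  = 110.250 + 33.580 + 26.864 + 0.175 + 1.195 + 5.828 = 177.892 m² sabins.
Volume V = 27.3 × 12.3 × 5.4 = 1813.266 m³.
Sabine: RT60 = 0.161 × 1813.266 / 177.892 = 1.641 s.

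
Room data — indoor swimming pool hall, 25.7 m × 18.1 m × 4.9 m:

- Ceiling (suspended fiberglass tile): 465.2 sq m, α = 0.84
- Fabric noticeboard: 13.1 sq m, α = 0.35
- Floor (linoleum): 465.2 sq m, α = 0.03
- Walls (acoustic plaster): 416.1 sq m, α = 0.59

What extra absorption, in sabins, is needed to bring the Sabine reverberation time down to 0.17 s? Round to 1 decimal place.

Total absorption A₁ = 465.2·0.84 + 13.1·0.35 + 465.2·0.03 + 416.1·0.59
  = 390.768 + 4.585 + 13.956 + 245.499 = 654.808 sq m sabins.
Target A₂ = 0.161·2279.333/0.17 = 2158.662 sabins (V = 2279.333 m³).
ΔA = A₂ − A₁ = 2158.662 − 654.808 = 1503.9 sabins.

1503.9 sabins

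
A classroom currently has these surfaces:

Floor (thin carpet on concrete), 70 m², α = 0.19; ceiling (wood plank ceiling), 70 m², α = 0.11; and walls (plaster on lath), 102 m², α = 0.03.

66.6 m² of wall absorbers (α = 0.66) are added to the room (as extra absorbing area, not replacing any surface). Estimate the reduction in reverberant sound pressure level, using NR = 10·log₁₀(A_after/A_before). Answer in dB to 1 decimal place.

Total absorption A_before = 70*0.19 + 70*0.11 + 102*0.03
  = 13.300 + 7.700 + 3.060 = 24.060 m² sabins.
Treatment contributes 66.6·0.66 = 43.956 sabins.
New total A_after = 68.016 sabins.
NR = 10·log₁₀(68.016/24.060) = 4.5 dB.

4.5 dB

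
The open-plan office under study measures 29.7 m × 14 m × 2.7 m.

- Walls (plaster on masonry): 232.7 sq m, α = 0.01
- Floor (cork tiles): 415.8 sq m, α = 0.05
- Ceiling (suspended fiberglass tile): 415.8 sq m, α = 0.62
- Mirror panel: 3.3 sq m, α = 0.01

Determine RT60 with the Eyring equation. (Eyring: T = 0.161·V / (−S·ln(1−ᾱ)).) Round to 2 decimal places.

S = Σ Sᵢ = 1067.6 sq m.
Σ(Sᵢαᵢ) = 232.7×0.01 + 415.8×0.05 + 415.8×0.62 + 3.3×0.01 = 280.946.
ᾱ = 280.946 / 1067.6 = 0.2632.
Eyring denominator: −S ln(1−ᾱ) = 326.086.
V = 29.7 × 14 × 2.7 = 1122.66 m³.
RT60 = 0.161 × 1122.66 / 326.086 = 0.55 s.

0.55 s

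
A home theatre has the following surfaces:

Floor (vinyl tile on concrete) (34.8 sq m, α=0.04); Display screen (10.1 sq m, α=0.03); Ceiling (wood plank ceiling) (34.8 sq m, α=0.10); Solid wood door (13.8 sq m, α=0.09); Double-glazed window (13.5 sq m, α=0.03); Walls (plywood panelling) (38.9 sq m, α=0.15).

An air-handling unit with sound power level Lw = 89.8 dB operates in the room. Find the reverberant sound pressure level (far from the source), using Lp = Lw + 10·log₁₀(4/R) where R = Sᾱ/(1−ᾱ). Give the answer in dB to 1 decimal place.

Σ(Sᵢαᵢ) = 34.8·0.04 + 10.1·0.03 + 34.8·0.10 + 13.8·0.09 + 13.5·0.03 + 38.9·0.15 = 12.657; total area S = 145.9 sq m.
ᾱ = 0.0868, so room constant R = A/(1−ᾱ) = 13.860 sq m.
Lp = 89.8 + 10·log₁₀(4/13.860) = 89.8 + (-5.40) = 84.4 dB.

84.4 dB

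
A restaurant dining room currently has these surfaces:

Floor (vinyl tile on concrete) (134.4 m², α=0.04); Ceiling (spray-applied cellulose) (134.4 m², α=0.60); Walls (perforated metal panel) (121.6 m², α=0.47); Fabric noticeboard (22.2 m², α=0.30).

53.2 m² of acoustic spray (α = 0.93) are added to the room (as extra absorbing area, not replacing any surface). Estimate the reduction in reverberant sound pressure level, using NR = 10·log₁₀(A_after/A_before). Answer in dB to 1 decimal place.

Equivalent absorption area: A_before = 134.4×0.04 + 134.4×0.60 + 121.6×0.47 + 22.2×0.30 = 149.828 m².
Treatment contributes 53.2·0.93 = 49.476 sabins.
New total A_after = 199.304 sabins.
Reduction = 10 log₁₀(A_after/A_before) = 10 log₁₀(1.3302) = 1.2 dB.

1.2 dB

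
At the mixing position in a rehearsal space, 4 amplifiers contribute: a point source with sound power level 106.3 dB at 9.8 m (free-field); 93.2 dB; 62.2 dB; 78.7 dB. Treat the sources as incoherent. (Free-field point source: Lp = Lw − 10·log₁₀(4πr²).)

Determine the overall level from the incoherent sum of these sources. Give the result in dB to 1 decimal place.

Source at 9.8 m: Lp = 106.3 − 10·log₁₀(4π·9.8²) = 106.3 − 10·log₁₀(1206.874) = 75.5 dB.
Converting to relative power and adding: 10^(75.5/10) + 10^(93.2/10) + 10^(62.2/10) + 10^(78.7/10) = 2.201e+09.
Back to dB: 10·log₁₀ Σ = 93.4 dB.

93.4 dB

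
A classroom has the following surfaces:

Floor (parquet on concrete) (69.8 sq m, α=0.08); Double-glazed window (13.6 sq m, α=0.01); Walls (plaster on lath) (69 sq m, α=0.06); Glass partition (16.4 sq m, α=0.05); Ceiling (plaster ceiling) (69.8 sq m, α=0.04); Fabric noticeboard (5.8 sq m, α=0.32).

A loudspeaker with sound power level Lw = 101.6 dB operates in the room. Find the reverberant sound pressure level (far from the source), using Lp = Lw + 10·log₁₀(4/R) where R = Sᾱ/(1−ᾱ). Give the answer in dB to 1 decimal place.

A = 15.328 sabins; S = 244.4 sq m.
ᾱ = 15.328/244.4 = 0.0627; R = Sᾱ/(1−ᾱ) = 15.328/(1−0.0627) = 16.353 sq m.
Lp = 101.6 + 10·log₁₀(4/16.353) = 101.6 + (-6.12) = 95.5 dB.

95.5 dB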